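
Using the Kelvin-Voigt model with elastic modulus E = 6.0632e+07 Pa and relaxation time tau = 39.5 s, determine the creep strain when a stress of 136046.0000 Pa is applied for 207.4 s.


epsilon(t) = (sigma/E) * (1 - exp(-t/tau))
sigma/E = 136046.0000 / 6.0632e+07 = 0.0022
exp(-t/tau) = exp(-207.4 / 39.5) = 0.0052
epsilon = 0.0022 * (1 - 0.0052)
epsilon = 0.0022


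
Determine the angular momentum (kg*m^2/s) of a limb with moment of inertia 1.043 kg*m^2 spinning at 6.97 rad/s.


L = I * omega
L = 1.043 * 6.97
L = 7.2697


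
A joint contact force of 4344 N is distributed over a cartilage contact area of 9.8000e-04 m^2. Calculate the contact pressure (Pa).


P = F / A
P = 4344 / 9.8000e-04
P = 4.4327e+06


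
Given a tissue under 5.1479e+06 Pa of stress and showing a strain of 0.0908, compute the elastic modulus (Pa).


E = stress / strain
E = 5.1479e+06 / 0.0908
E = 5.6695e+07


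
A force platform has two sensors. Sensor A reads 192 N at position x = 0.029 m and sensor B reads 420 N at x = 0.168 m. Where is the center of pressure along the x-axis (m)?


COP_x = (F1*x1 + F2*x2) / (F1 + F2)
COP_x = (192*0.029 + 420*0.168) / (192 + 420)
Numerator = 76.1280
Denominator = 612
COP_x = 0.1244


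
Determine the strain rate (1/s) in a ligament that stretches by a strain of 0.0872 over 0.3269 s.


strain_rate = delta_strain / delta_t
strain_rate = 0.0872 / 0.3269
strain_rate = 0.2667


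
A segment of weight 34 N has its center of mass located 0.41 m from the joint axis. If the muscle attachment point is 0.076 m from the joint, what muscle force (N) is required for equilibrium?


F_muscle = W * d_load / d_muscle
F_muscle = 34 * 0.41 / 0.076
Numerator = 13.9400
F_muscle = 183.4211


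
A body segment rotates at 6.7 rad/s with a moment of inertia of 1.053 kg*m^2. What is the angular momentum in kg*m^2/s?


L = I * omega
L = 1.053 * 6.7
L = 7.0551


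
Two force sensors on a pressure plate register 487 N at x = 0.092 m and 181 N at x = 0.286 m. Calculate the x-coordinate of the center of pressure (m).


COP_x = (F1*x1 + F2*x2) / (F1 + F2)
COP_x = (487*0.092 + 181*0.286) / (487 + 181)
Numerator = 96.5700
Denominator = 668
COP_x = 0.1446


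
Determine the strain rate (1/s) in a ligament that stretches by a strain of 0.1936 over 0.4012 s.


strain_rate = delta_strain / delta_t
strain_rate = 0.1936 / 0.4012
strain_rate = 0.4826


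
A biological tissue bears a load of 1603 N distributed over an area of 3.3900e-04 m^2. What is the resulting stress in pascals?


stress = F / A
stress = 1603 / 3.3900e-04
stress = 4.7286e+06


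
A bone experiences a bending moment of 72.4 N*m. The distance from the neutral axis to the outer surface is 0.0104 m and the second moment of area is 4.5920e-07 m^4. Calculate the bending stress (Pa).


sigma = M * c / I
sigma = 72.4 * 0.0104 / 4.5920e-07
M * c = 0.7530
sigma = 1.6397e+06


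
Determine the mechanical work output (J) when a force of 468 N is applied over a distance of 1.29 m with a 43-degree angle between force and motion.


W = F * d * cos(theta)
theta = 43 deg = 0.7505 rad
cos(theta) = 0.7314
W = 468 * 1.29 * 0.7314
W = 441.5329


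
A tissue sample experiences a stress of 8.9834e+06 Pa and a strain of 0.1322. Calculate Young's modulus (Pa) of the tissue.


E = stress / strain
E = 8.9834e+06 / 0.1322
E = 6.7953e+07


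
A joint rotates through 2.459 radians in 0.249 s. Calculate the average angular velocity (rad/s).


omega = delta_theta / delta_t
omega = 2.459 / 0.249
omega = 9.8755


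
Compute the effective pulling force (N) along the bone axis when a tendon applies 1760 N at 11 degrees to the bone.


F_eff = F_tendon * cos(theta)
theta = 11 deg = 0.1920 rad
cos(theta) = 0.9816
F_eff = 1760 * 0.9816
F_eff = 1727.6638


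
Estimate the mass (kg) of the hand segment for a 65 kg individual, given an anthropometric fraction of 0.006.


m_segment = body_mass * fraction
m_segment = 65 * 0.006
m_segment = 0.3900


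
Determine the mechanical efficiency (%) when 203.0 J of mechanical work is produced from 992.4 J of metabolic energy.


eta = (W_mech / E_meta) * 100
eta = (203.0 / 992.4) * 100
ratio = 0.2046
eta = 20.4555


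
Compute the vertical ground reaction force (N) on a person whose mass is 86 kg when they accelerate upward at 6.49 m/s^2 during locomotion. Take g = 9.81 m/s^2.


GRF = m * (g + a)
GRF = 86 * (9.81 + 6.49)
GRF = 86 * 16.3000
GRF = 1401.8000


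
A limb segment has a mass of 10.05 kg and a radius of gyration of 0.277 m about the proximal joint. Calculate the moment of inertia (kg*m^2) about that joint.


I = m * k^2
I = 10.05 * 0.277^2
k^2 = 0.0767
I = 0.7711


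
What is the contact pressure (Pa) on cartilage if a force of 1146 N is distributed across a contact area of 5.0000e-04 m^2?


P = F / A
P = 1146 / 5.0000e-04
P = 2.2920e+06


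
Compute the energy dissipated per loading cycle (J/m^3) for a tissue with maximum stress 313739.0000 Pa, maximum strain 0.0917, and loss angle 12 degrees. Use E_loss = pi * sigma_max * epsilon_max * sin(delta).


E_loss = pi * sigma_max * epsilon_max * sin(delta)
delta = 12 deg = 0.2094 rad
sin(delta) = 0.2079
E_loss = pi * 313739.0000 * 0.0917 * 0.2079
E_loss = 18791.7241


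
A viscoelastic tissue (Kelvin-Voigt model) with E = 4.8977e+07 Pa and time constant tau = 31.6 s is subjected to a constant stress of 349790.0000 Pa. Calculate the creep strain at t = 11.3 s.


epsilon(t) = (sigma/E) * (1 - exp(-t/tau))
sigma/E = 349790.0000 / 4.8977e+07 = 0.0071
exp(-t/tau) = exp(-11.3 / 31.6) = 0.6994
epsilon = 0.0071 * (1 - 0.6994)
epsilon = 0.0021


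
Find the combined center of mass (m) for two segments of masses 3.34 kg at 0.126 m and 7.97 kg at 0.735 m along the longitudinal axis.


COM = (m1*x1 + m2*x2) / (m1 + m2)
COM = (3.34*0.126 + 7.97*0.735) / (3.34 + 7.97)
Numerator = 6.2788
Denominator = 11.3100
COM = 0.5552


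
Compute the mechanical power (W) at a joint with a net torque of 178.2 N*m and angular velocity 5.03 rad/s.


P = M * omega
P = 178.2 * 5.03
P = 896.3460


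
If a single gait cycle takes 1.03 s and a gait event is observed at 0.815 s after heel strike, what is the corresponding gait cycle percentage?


pct = (event_time / cycle_time) * 100
pct = (0.815 / 1.03) * 100
ratio = 0.7913
pct = 79.1262


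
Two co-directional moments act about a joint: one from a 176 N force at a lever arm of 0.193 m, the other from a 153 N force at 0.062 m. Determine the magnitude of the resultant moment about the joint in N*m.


M = F1 * d1 + F2 * d2
M = 176 * 0.193 + 153 * 0.062
M = 33.9680 + 9.4860
M = 43.4540


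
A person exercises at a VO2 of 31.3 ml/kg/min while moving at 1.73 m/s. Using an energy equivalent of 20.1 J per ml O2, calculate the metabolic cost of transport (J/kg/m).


Power per kg = VO2 * 20.1 / 60
Power per kg = 31.3 * 20.1 / 60 = 10.4855 W/kg
Cost = power_per_kg / speed
Cost = 10.4855 / 1.73
Cost = 6.0610


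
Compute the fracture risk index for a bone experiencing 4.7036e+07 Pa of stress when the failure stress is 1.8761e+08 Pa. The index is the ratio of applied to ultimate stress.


FRI = applied / ultimate
FRI = 4.7036e+07 / 1.8761e+08
FRI = 0.2507


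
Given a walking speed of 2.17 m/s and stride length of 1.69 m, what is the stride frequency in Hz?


f = v / stride_length
f = 2.17 / 1.69
f = 1.2840


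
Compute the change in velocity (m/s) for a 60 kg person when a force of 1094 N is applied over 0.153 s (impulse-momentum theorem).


J = F * dt = 1094 * 0.153 = 167.3820 N*s
delta_v = J / m
delta_v = 167.3820 / 60
delta_v = 2.7897


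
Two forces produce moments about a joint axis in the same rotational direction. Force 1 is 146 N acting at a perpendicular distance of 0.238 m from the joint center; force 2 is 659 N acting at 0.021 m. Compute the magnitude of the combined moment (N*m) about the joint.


M = F1 * d1 + F2 * d2
M = 146 * 0.238 + 659 * 0.021
M = 34.7480 + 13.8390
M = 48.5870


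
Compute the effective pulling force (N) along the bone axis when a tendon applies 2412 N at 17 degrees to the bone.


F_eff = F_tendon * cos(theta)
theta = 17 deg = 0.2967 rad
cos(theta) = 0.9563
F_eff = 2412 * 0.9563
F_eff = 2306.6071


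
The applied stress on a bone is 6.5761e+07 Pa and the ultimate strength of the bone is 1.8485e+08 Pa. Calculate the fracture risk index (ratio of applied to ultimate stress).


FRI = applied / ultimate
FRI = 6.5761e+07 / 1.8485e+08
FRI = 0.3558


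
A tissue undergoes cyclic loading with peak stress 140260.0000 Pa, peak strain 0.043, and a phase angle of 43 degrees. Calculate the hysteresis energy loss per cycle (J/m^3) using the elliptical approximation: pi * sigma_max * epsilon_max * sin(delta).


E_loss = pi * sigma_max * epsilon_max * sin(delta)
delta = 43 deg = 0.7505 rad
sin(delta) = 0.6820
E_loss = pi * 140260.0000 * 0.043 * 0.6820
E_loss = 12922.1713


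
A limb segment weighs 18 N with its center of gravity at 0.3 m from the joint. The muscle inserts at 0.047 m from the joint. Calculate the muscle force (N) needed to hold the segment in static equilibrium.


F_muscle = W * d_load / d_muscle
F_muscle = 18 * 0.3 / 0.047
Numerator = 5.4000
F_muscle = 114.8936


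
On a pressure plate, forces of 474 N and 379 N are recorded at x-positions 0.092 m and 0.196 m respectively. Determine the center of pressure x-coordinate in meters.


COP_x = (F1*x1 + F2*x2) / (F1 + F2)
COP_x = (474*0.092 + 379*0.196) / (474 + 379)
Numerator = 117.8920
Denominator = 853
COP_x = 0.1382


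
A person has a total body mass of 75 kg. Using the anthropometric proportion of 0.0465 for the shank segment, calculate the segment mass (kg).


m_segment = body_mass * fraction
m_segment = 75 * 0.0465
m_segment = 3.4875


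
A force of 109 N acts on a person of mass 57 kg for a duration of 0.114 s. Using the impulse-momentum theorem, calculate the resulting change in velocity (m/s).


J = F * dt = 109 * 0.114 = 12.4260 N*s
delta_v = J / m
delta_v = 12.4260 / 57
delta_v = 0.2180


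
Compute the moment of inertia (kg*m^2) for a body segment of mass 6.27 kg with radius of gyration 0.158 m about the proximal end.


I = m * k^2
I = 6.27 * 0.158^2
k^2 = 0.0250
I = 0.1565


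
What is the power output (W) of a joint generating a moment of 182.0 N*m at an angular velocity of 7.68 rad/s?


P = M * omega
P = 182.0 * 7.68
P = 1397.7600


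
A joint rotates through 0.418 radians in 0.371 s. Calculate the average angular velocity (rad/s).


omega = delta_theta / delta_t
omega = 0.418 / 0.371
omega = 1.1267


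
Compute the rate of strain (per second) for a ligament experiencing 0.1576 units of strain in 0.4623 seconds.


strain_rate = delta_strain / delta_t
strain_rate = 0.1576 / 0.4623
strain_rate = 0.3409


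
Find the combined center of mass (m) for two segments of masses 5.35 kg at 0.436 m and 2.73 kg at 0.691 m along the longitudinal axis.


COM = (m1*x1 + m2*x2) / (m1 + m2)
COM = (5.35*0.436 + 2.73*0.691) / (5.35 + 2.73)
Numerator = 4.2190
Denominator = 8.0800
COM = 0.5222


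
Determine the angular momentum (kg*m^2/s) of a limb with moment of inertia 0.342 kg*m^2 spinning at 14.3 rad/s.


L = I * omega
L = 0.342 * 14.3
L = 4.8906


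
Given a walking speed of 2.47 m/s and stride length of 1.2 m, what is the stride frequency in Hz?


f = v / stride_length
f = 2.47 / 1.2
f = 2.0583


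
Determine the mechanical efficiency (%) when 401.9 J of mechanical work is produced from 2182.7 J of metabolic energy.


eta = (W_mech / E_meta) * 100
eta = (401.9 / 2182.7) * 100
ratio = 0.1841
eta = 18.4130


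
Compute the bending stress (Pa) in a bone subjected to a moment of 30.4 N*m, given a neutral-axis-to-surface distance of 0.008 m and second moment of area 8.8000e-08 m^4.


sigma = M * c / I
sigma = 30.4 * 0.008 / 8.8000e-08
M * c = 0.2432
sigma = 2.7636e+06


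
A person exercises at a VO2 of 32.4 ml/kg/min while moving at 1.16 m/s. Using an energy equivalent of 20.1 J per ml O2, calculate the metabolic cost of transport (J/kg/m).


Power per kg = VO2 * 20.1 / 60
Power per kg = 32.4 * 20.1 / 60 = 10.8540 W/kg
Cost = power_per_kg / speed
Cost = 10.8540 / 1.16
Cost = 9.3569


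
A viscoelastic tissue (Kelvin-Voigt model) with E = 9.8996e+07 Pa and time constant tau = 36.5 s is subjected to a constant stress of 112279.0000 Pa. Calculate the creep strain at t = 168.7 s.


epsilon(t) = (sigma/E) * (1 - exp(-t/tau))
sigma/E = 112279.0000 / 9.8996e+07 = 0.0011
exp(-t/tau) = exp(-168.7 / 36.5) = 0.0098
epsilon = 0.0011 * (1 - 0.0098)
epsilon = 0.0011


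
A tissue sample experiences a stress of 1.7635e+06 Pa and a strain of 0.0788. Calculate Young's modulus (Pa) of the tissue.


E = stress / strain
E = 1.7635e+06 / 0.0788
E = 2.2379e+07


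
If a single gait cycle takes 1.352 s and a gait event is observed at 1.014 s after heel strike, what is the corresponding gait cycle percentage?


pct = (event_time / cycle_time) * 100
pct = (1.014 / 1.352) * 100
ratio = 0.7500
pct = 75.0000


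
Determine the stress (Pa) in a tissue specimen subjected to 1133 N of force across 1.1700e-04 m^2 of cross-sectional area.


stress = F / A
stress = 1133 / 1.1700e-04
stress = 9.6838e+06


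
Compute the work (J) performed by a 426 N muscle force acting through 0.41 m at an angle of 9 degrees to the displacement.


W = F * d * cos(theta)
theta = 9 deg = 0.1571 rad
cos(theta) = 0.9877
W = 426 * 0.41 * 0.9877
W = 172.5096


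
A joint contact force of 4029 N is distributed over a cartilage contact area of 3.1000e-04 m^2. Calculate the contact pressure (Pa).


P = F / A
P = 4029 / 3.1000e-04
P = 1.2997e+07


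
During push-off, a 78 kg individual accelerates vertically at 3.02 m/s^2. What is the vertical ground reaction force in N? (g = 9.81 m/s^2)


GRF = m * (g + a)
GRF = 78 * (9.81 + 3.02)
GRF = 78 * 12.8300
GRF = 1000.7400


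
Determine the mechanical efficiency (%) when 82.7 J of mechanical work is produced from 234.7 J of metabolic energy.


eta = (W_mech / E_meta) * 100
eta = (82.7 / 234.7) * 100
ratio = 0.3524
eta = 35.2365


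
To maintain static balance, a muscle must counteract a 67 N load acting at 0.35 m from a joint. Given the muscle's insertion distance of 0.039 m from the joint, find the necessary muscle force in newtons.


F_muscle = W * d_load / d_muscle
F_muscle = 67 * 0.35 / 0.039
Numerator = 23.4500
F_muscle = 601.2821


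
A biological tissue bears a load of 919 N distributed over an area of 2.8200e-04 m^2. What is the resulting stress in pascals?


stress = F / A
stress = 919 / 2.8200e-04
stress = 3.2589e+06


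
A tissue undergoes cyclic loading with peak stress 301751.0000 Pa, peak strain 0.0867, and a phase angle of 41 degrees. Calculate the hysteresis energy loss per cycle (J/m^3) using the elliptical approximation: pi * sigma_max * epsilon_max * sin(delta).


E_loss = pi * sigma_max * epsilon_max * sin(delta)
delta = 41 deg = 0.7156 rad
sin(delta) = 0.6561
E_loss = pi * 301751.0000 * 0.0867 * 0.6561
E_loss = 53921.3311


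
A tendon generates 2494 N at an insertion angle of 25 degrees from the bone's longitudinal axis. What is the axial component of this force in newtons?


F_eff = F_tendon * cos(theta)
theta = 25 deg = 0.4363 rad
cos(theta) = 0.9063
F_eff = 2494 * 0.9063
F_eff = 2260.3316


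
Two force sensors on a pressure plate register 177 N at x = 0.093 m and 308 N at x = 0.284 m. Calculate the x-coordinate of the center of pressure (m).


COP_x = (F1*x1 + F2*x2) / (F1 + F2)
COP_x = (177*0.093 + 308*0.284) / (177 + 308)
Numerator = 103.9330
Denominator = 485
COP_x = 0.2143


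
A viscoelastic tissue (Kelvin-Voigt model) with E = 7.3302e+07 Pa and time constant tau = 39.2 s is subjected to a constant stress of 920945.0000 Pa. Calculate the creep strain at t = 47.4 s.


epsilon(t) = (sigma/E) * (1 - exp(-t/tau))
sigma/E = 920945.0000 / 7.3302e+07 = 0.0126
exp(-t/tau) = exp(-47.4 / 39.2) = 0.2984
epsilon = 0.0126 * (1 - 0.2984)
epsilon = 0.0088


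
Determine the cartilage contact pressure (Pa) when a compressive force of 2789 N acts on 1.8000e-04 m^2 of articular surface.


P = F / A
P = 2789 / 1.8000e-04
P = 1.5494e+07


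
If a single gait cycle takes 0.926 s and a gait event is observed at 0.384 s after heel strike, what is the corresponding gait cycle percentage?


pct = (event_time / cycle_time) * 100
pct = (0.384 / 0.926) * 100
ratio = 0.4147
pct = 41.4687


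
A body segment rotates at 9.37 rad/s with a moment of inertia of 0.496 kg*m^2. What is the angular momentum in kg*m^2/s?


L = I * omega
L = 0.496 * 9.37
L = 4.6475


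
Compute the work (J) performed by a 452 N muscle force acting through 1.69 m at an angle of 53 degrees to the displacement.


W = F * d * cos(theta)
theta = 53 deg = 0.9250 rad
cos(theta) = 0.6018
W = 452 * 1.69 * 0.6018
W = 459.7145


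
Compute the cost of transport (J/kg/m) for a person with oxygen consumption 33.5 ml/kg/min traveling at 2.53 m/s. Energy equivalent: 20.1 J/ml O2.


Power per kg = VO2 * 20.1 / 60
Power per kg = 33.5 * 20.1 / 60 = 11.2225 W/kg
Cost = power_per_kg / speed
Cost = 11.2225 / 2.53
Cost = 4.4358


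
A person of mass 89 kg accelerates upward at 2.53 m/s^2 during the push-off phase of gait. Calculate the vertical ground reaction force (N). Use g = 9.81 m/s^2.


GRF = m * (g + a)
GRF = 89 * (9.81 + 2.53)
GRF = 89 * 12.3400
GRF = 1098.2600


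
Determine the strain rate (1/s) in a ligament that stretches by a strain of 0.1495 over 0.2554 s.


strain_rate = delta_strain / delta_t
strain_rate = 0.1495 / 0.2554
strain_rate = 0.5854


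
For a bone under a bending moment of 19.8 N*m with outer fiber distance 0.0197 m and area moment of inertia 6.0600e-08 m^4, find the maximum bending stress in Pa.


sigma = M * c / I
sigma = 19.8 * 0.0197 / 6.0600e-08
M * c = 0.3901
sigma = 6.4366e+06


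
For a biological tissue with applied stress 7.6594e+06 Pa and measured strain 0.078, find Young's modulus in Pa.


E = stress / strain
E = 7.6594e+06 / 0.078
E = 9.8197e+07


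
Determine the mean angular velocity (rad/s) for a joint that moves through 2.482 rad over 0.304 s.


omega = delta_theta / delta_t
omega = 2.482 / 0.304
omega = 8.1645


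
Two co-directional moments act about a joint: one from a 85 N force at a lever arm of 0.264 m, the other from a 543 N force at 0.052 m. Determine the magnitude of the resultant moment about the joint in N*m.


M = F1 * d1 + F2 * d2
M = 85 * 0.264 + 543 * 0.052
M = 22.4400 + 28.2360
M = 50.6760


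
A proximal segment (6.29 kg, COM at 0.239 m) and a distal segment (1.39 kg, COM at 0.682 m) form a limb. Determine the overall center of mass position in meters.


COM = (m1*x1 + m2*x2) / (m1 + m2)
COM = (6.29*0.239 + 1.39*0.682) / (6.29 + 1.39)
Numerator = 2.4513
Denominator = 7.6800
COM = 0.3192


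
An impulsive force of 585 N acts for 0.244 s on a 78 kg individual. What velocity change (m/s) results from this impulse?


J = F * dt = 585 * 0.244 = 142.7400 N*s
delta_v = J / m
delta_v = 142.7400 / 78
delta_v = 1.8300


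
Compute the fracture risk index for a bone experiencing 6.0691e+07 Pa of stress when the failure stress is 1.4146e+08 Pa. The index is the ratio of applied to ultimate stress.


FRI = applied / ultimate
FRI = 6.0691e+07 / 1.4146e+08
FRI = 0.4290


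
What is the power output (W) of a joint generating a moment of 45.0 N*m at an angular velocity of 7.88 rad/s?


P = M * omega
P = 45.0 * 7.88
P = 354.6000


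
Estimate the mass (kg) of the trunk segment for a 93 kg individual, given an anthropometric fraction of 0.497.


m_segment = body_mass * fraction
m_segment = 93 * 0.497
m_segment = 46.2210


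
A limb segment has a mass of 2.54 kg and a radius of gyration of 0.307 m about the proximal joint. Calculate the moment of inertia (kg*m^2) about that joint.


I = m * k^2
I = 2.54 * 0.307^2
k^2 = 0.0942
I = 0.2394


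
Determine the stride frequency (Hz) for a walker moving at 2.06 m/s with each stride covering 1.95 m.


f = v / stride_length
f = 2.06 / 1.95
f = 1.0564


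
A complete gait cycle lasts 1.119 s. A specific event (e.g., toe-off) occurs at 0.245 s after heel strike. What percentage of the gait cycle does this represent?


pct = (event_time / cycle_time) * 100
pct = (0.245 / 1.119) * 100
ratio = 0.2189
pct = 21.8945


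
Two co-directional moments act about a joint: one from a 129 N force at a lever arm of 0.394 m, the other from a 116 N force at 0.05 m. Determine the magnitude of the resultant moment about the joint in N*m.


M = F1 * d1 + F2 * d2
M = 129 * 0.394 + 116 * 0.05
M = 50.8260 + 5.8000
M = 56.6260


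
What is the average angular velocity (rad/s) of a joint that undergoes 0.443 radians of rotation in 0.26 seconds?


omega = delta_theta / delta_t
omega = 0.443 / 0.26
omega = 1.7038


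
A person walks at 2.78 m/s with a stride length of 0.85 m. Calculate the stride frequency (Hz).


f = v / stride_length
f = 2.78 / 0.85
f = 3.2706


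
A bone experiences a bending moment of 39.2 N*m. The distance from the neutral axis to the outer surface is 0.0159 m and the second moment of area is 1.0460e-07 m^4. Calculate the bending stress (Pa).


sigma = M * c / I
sigma = 39.2 * 0.0159 / 1.0460e-07
M * c = 0.6233
sigma = 5.9587e+06


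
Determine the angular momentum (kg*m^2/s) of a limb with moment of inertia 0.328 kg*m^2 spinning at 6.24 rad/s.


L = I * omega
L = 0.328 * 6.24
L = 2.0467


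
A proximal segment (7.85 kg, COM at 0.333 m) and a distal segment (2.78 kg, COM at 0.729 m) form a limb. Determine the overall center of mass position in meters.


COM = (m1*x1 + m2*x2) / (m1 + m2)
COM = (7.85*0.333 + 2.78*0.729) / (7.85 + 2.78)
Numerator = 4.6407
Denominator = 10.6300
COM = 0.4366


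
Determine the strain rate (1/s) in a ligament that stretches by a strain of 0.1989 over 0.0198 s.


strain_rate = delta_strain / delta_t
strain_rate = 0.1989 / 0.0198
strain_rate = 10.0455


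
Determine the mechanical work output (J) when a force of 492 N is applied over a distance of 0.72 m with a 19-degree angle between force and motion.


W = F * d * cos(theta)
theta = 19 deg = 0.3316 rad
cos(theta) = 0.9455
W = 492 * 0.72 * 0.9455
W = 334.9405


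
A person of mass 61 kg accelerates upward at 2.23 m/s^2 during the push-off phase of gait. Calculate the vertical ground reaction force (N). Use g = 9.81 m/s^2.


GRF = m * (g + a)
GRF = 61 * (9.81 + 2.23)
GRF = 61 * 12.0400
GRF = 734.4400


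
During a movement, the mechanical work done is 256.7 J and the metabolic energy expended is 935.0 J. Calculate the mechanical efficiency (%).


eta = (W_mech / E_meta) * 100
eta = (256.7 / 935.0) * 100
ratio = 0.2745
eta = 27.4545


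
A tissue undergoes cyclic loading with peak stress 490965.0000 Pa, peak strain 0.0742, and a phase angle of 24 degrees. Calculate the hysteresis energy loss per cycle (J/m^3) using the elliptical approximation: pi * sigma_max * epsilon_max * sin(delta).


E_loss = pi * sigma_max * epsilon_max * sin(delta)
delta = 24 deg = 0.4189 rad
sin(delta) = 0.4067
E_loss = pi * 490965.0000 * 0.0742 * 0.4067
E_loss = 46549.7777


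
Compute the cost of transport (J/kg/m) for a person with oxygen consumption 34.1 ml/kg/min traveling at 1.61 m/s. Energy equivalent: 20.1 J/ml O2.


Power per kg = VO2 * 20.1 / 60
Power per kg = 34.1 * 20.1 / 60 = 11.4235 W/kg
Cost = power_per_kg / speed
Cost = 11.4235 / 1.61
Cost = 7.0953


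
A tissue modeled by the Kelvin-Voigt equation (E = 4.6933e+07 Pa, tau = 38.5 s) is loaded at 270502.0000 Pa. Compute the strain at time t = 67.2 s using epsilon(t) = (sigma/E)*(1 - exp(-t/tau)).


epsilon(t) = (sigma/E) * (1 - exp(-t/tau))
sigma/E = 270502.0000 / 4.6933e+07 = 0.0058
exp(-t/tau) = exp(-67.2 / 38.5) = 0.1746
epsilon = 0.0058 * (1 - 0.1746)
epsilon = 0.0048


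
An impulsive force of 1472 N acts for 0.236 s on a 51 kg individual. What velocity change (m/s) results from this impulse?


J = F * dt = 1472 * 0.236 = 347.3920 N*s
delta_v = J / m
delta_v = 347.3920 / 51
delta_v = 6.8116


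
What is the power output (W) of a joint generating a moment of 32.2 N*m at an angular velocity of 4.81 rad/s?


P = M * omega
P = 32.2 * 4.81
P = 154.8820


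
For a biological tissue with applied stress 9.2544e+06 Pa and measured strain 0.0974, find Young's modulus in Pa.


E = stress / strain
E = 9.2544e+06 / 0.0974
E = 9.5014e+07


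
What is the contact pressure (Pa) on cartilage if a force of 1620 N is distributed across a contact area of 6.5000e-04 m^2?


P = F / A
P = 1620 / 6.5000e-04
P = 2.4923e+06


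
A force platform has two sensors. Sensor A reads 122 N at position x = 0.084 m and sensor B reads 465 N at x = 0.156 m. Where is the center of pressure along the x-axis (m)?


COP_x = (F1*x1 + F2*x2) / (F1 + F2)
COP_x = (122*0.084 + 465*0.156) / (122 + 465)
Numerator = 82.7880
Denominator = 587
COP_x = 0.1410


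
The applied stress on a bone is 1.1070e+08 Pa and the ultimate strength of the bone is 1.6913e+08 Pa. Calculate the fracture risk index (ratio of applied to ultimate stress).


FRI = applied / ultimate
FRI = 1.1070e+08 / 1.6913e+08
FRI = 0.6545


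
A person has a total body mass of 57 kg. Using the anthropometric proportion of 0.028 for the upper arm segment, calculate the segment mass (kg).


m_segment = body_mass * fraction
m_segment = 57 * 0.028
m_segment = 1.5960


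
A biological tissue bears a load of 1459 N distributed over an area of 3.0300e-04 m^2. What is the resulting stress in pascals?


stress = F / A
stress = 1459 / 3.0300e-04
stress = 4.8152e+06


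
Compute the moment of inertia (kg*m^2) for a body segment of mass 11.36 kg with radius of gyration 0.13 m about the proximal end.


I = m * k^2
I = 11.36 * 0.13^2
k^2 = 0.0169
I = 0.1920


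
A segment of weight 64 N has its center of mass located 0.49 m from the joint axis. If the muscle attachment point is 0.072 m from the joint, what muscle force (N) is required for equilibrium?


F_muscle = W * d_load / d_muscle
F_muscle = 64 * 0.49 / 0.072
Numerator = 31.3600
F_muscle = 435.5556


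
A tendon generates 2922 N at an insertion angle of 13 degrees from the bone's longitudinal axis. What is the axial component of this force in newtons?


F_eff = F_tendon * cos(theta)
theta = 13 deg = 0.2269 rad
cos(theta) = 0.9744
F_eff = 2922 * 0.9744
F_eff = 2847.1093


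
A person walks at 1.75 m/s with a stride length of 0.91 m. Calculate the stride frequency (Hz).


f = v / stride_length
f = 1.75 / 0.91
f = 1.9231


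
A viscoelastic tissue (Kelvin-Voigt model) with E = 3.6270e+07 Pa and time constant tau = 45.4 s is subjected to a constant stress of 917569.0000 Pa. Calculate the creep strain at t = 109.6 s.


epsilon(t) = (sigma/E) * (1 - exp(-t/tau))
sigma/E = 917569.0000 / 3.6270e+07 = 0.0253
exp(-t/tau) = exp(-109.6 / 45.4) = 0.0894
epsilon = 0.0253 * (1 - 0.0894)
epsilon = 0.0230


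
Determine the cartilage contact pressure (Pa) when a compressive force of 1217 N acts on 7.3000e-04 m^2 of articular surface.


P = F / A
P = 1217 / 7.3000e-04
P = 1.6671e+06


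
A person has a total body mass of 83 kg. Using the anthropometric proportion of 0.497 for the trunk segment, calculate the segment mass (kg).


m_segment = body_mass * fraction
m_segment = 83 * 0.497
m_segment = 41.2510


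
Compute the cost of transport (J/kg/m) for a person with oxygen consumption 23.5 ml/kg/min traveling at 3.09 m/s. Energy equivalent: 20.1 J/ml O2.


Power per kg = VO2 * 20.1 / 60
Power per kg = 23.5 * 20.1 / 60 = 7.8725 W/kg
Cost = power_per_kg / speed
Cost = 7.8725 / 3.09
Cost = 2.5477


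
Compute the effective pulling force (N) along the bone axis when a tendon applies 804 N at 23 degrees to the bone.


F_eff = F_tendon * cos(theta)
theta = 23 deg = 0.4014 rad
cos(theta) = 0.9205
F_eff = 804 * 0.9205
F_eff = 740.0859


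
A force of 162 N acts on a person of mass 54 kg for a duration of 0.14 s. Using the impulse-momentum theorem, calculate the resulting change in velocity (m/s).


J = F * dt = 162 * 0.14 = 22.6800 N*s
delta_v = J / m
delta_v = 22.6800 / 54
delta_v = 0.4200


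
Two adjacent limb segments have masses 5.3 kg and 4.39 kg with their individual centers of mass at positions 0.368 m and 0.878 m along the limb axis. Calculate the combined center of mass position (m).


COM = (m1*x1 + m2*x2) / (m1 + m2)
COM = (5.3*0.368 + 4.39*0.878) / (5.3 + 4.39)
Numerator = 5.8048
Denominator = 9.6900
COM = 0.5991


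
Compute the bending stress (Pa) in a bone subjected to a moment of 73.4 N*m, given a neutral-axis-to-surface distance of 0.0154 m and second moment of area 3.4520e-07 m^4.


sigma = M * c / I
sigma = 73.4 * 0.0154 / 3.4520e-07
M * c = 1.1304
sigma = 3.2745e+06


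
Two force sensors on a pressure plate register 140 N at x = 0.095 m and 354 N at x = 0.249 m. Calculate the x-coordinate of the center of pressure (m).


COP_x = (F1*x1 + F2*x2) / (F1 + F2)
COP_x = (140*0.095 + 354*0.249) / (140 + 354)
Numerator = 101.4460
Denominator = 494
COP_x = 0.2054


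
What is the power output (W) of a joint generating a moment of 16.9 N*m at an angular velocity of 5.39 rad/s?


P = M * omega
P = 16.9 * 5.39
P = 91.0910


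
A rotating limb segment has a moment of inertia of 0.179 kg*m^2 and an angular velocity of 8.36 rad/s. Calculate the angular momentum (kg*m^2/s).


L = I * omega
L = 0.179 * 8.36
L = 1.4964


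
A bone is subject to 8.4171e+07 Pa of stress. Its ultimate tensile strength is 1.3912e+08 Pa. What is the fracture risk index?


FRI = applied / ultimate
FRI = 8.4171e+07 / 1.3912e+08
FRI = 0.6050


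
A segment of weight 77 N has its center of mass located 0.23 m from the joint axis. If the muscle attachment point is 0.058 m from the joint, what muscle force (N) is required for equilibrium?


F_muscle = W * d_load / d_muscle
F_muscle = 77 * 0.23 / 0.058
Numerator = 17.7100
F_muscle = 305.3448


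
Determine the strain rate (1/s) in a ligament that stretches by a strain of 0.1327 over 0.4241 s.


strain_rate = delta_strain / delta_t
strain_rate = 0.1327 / 0.4241
strain_rate = 0.3129


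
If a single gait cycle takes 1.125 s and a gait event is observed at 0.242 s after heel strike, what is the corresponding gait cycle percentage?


pct = (event_time / cycle_time) * 100
pct = (0.242 / 1.125) * 100
ratio = 0.2151
pct = 21.5111


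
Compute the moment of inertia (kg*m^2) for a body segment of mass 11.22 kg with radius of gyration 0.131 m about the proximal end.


I = m * k^2
I = 11.22 * 0.131^2
k^2 = 0.0172
I = 0.1925


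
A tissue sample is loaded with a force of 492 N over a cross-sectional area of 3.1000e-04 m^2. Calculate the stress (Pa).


stress = F / A
stress = 492 / 3.1000e-04
stress = 1.5871e+06


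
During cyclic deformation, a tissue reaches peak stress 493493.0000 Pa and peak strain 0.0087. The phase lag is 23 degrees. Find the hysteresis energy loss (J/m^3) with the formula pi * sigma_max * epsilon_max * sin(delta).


E_loss = pi * sigma_max * epsilon_max * sin(delta)
delta = 23 deg = 0.4014 rad
sin(delta) = 0.3907
E_loss = pi * 493493.0000 * 0.0087 * 0.3907
E_loss = 5270.2126


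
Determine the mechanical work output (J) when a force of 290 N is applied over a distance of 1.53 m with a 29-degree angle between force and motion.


W = F * d * cos(theta)
theta = 29 deg = 0.5061 rad
cos(theta) = 0.8746
W = 290 * 1.53 * 0.8746
W = 388.0688


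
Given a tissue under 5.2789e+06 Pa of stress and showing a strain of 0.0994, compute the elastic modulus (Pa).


E = stress / strain
E = 5.2789e+06 / 0.0994
E = 5.3108e+07


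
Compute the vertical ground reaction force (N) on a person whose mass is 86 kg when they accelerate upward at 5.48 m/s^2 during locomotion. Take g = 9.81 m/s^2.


GRF = m * (g + a)
GRF = 86 * (9.81 + 5.48)
GRF = 86 * 15.2900
GRF = 1314.9400


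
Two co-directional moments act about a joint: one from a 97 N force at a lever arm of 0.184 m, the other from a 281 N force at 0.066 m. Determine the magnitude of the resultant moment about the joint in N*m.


M = F1 * d1 + F2 * d2
M = 97 * 0.184 + 281 * 0.066
M = 17.8480 + 18.5460
M = 36.3940


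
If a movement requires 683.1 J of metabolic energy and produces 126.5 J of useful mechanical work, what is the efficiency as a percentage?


eta = (W_mech / E_meta) * 100
eta = (126.5 / 683.1) * 100
ratio = 0.1852
eta = 18.5185


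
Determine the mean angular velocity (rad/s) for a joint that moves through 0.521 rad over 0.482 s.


omega = delta_theta / delta_t
omega = 0.521 / 0.482
omega = 1.0809


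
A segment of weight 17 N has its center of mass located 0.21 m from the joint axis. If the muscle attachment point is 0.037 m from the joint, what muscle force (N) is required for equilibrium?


F_muscle = W * d_load / d_muscle
F_muscle = 17 * 0.21 / 0.037
Numerator = 3.5700
F_muscle = 96.4865


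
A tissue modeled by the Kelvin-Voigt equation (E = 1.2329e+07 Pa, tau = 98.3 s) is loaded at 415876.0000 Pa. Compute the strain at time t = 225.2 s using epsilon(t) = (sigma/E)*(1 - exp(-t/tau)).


epsilon(t) = (sigma/E) * (1 - exp(-t/tau))
sigma/E = 415876.0000 / 1.2329e+07 = 0.0337
exp(-t/tau) = exp(-225.2 / 98.3) = 0.1012
epsilon = 0.0337 * (1 - 0.1012)
epsilon = 0.0303


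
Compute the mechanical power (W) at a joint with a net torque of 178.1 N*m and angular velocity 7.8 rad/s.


P = M * omega
P = 178.1 * 7.8
P = 1389.1800


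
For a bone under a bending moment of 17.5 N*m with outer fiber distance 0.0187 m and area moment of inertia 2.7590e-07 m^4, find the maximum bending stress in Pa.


sigma = M * c / I
sigma = 17.5 * 0.0187 / 2.7590e-07
M * c = 0.3273
sigma = 1.1861e+06


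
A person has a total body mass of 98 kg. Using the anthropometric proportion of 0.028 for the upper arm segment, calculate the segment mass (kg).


m_segment = body_mass * fraction
m_segment = 98 * 0.028
m_segment = 2.7440


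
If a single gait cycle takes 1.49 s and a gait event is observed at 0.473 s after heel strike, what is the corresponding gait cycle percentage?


pct = (event_time / cycle_time) * 100
pct = (0.473 / 1.49) * 100
ratio = 0.3174
pct = 31.7450


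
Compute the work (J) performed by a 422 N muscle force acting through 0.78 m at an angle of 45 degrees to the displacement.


W = F * d * cos(theta)
theta = 45 deg = 0.7854 rad
cos(theta) = 0.7071
W = 422 * 0.78 * 0.7071
W = 232.7513


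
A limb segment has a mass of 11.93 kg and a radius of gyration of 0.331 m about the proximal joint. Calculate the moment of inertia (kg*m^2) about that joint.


I = m * k^2
I = 11.93 * 0.331^2
k^2 = 0.1096
I = 1.3071


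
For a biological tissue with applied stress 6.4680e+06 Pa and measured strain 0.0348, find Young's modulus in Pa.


E = stress / strain
E = 6.4680e+06 / 0.0348
E = 1.8586e+08


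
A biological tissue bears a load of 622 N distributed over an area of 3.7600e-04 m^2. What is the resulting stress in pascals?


stress = F / A
stress = 622 / 3.7600e-04
stress = 1.6543e+06


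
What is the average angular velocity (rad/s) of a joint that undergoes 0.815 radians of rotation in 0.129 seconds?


omega = delta_theta / delta_t
omega = 0.815 / 0.129
omega = 6.3178


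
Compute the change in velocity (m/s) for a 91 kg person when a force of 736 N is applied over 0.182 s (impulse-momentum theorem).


J = F * dt = 736 * 0.182 = 133.9520 N*s
delta_v = J / m
delta_v = 133.9520 / 91
delta_v = 1.4720


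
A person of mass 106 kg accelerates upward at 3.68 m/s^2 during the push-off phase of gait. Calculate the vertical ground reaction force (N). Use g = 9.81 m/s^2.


GRF = m * (g + a)
GRF = 106 * (9.81 + 3.68)
GRF = 106 * 13.4900
GRF = 1429.9400


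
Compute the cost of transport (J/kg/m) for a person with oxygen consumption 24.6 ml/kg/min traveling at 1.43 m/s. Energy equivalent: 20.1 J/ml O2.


Power per kg = VO2 * 20.1 / 60
Power per kg = 24.6 * 20.1 / 60 = 8.2410 W/kg
Cost = power_per_kg / speed
Cost = 8.2410 / 1.43
Cost = 5.7629


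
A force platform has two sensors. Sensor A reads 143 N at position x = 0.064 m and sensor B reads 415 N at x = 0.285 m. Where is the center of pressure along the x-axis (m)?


COP_x = (F1*x1 + F2*x2) / (F1 + F2)
COP_x = (143*0.064 + 415*0.285) / (143 + 415)
Numerator = 127.4270
Denominator = 558
COP_x = 0.2284


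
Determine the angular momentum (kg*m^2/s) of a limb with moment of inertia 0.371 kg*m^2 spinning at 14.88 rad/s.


L = I * omega
L = 0.371 * 14.88
L = 5.5205


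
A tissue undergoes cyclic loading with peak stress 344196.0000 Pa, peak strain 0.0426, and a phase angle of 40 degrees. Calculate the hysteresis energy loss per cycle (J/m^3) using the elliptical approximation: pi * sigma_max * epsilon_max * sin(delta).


E_loss = pi * sigma_max * epsilon_max * sin(delta)
delta = 40 deg = 0.6981 rad
sin(delta) = 0.6428
E_loss = pi * 344196.0000 * 0.0426 * 0.6428
E_loss = 29609.6168


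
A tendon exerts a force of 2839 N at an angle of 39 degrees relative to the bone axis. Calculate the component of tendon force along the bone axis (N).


F_eff = F_tendon * cos(theta)
theta = 39 deg = 0.6807 rad
cos(theta) = 0.7771
F_eff = 2839 * 0.7771
F_eff = 2206.3174


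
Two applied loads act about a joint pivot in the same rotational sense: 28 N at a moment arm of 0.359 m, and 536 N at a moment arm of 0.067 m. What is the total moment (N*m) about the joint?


M = F1 * d1 + F2 * d2
M = 28 * 0.359 + 536 * 0.067
M = 10.0520 + 35.9120
M = 45.9640


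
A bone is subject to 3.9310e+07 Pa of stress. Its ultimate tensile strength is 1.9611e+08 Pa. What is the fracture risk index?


FRI = applied / ultimate
FRI = 3.9310e+07 / 1.9611e+08
FRI = 0.2004


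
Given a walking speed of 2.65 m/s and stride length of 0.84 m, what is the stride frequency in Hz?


f = v / stride_length
f = 2.65 / 0.84
f = 3.1548


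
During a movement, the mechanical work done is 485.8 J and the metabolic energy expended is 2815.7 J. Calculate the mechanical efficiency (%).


eta = (W_mech / E_meta) * 100
eta = (485.8 / 2815.7) * 100
ratio = 0.1725
eta = 17.2533


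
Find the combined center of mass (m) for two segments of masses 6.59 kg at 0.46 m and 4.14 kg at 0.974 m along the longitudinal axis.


COM = (m1*x1 + m2*x2) / (m1 + m2)
COM = (6.59*0.46 + 4.14*0.974) / (6.59 + 4.14)
Numerator = 7.0638
Denominator = 10.7300
COM = 0.6583


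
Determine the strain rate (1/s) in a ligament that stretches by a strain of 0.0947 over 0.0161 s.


strain_rate = delta_strain / delta_t
strain_rate = 0.0947 / 0.0161
strain_rate = 5.8820


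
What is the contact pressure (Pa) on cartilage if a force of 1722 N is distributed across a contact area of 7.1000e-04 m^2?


P = F / A
P = 1722 / 7.1000e-04
P = 2.4254e+06


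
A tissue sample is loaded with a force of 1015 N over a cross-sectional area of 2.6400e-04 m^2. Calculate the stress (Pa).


stress = F / A
stress = 1015 / 2.6400e-04
stress = 3.8447e+06


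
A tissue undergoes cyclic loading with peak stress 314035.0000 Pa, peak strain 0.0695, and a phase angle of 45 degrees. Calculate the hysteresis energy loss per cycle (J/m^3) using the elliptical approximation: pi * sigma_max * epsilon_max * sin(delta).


E_loss = pi * sigma_max * epsilon_max * sin(delta)
delta = 45 deg = 0.7854 rad
sin(delta) = 0.7071
E_loss = pi * 314035.0000 * 0.0695 * 0.7071
E_loss = 48483.9208


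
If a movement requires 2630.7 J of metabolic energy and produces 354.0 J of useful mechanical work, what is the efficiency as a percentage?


eta = (W_mech / E_meta) * 100
eta = (354.0 / 2630.7) * 100
ratio = 0.1346
eta = 13.4565
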